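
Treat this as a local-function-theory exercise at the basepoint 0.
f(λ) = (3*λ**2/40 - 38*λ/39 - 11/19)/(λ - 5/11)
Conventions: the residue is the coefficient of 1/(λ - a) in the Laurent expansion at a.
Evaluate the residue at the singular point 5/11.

The residue is -721837/717288.

At the order-1 pole 5/11 set g(λ) = (λ - (5/11))*f(λ) = 3*λ**2/40 - 38*λ/39 - 11/19.
Simple pole: residue = g(a) at a = 5/11, which is -721837/717288.


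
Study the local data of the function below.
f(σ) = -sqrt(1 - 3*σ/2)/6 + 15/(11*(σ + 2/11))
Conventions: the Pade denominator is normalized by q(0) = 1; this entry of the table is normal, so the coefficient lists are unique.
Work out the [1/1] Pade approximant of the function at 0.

The Pade approximant has numerator coefficients [22/3, -37/56]; denominator coefficients [1, 309/56].

Taylor coefficients needed (expand at 0): a_0 = 22/3, a_1 = -329/8, a_2 = 14523/64.
Write the denominator as Q(σ) = 1 + q1*σ. Requiring Q*f - P = O(σ^3) with deg P <= 1 kills the coefficients of σ^2..σ^2 in Q*f:
  σ^2: a_2 + q1*a_1 = 0, i.e. 14523/64 + (-329/8)*q1 = 0.
Solving this linear system: q1 = 309/56.
The numerator is Q*f truncated at degree 1: P0 = a_0 = 22/3; P1 = a_1 + q1*a_0 = -37/56.


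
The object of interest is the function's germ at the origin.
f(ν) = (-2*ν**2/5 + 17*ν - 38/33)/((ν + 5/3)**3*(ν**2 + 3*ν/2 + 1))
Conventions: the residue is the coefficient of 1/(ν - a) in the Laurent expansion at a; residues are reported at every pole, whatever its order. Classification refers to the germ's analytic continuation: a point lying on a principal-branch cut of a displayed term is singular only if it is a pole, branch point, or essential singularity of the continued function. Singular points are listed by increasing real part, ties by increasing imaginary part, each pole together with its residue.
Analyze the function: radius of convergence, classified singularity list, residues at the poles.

Radius of convergence at 0: 1.
At -5/3: a pole of order 3; residue -6879384/669185.
At (-3/4) - ((1/4)*sqrt(7))*i: a pole of order 1; residue (3439692/669185) + ((1287756/425845)*sqrt(7))*i.
At (-3/4) + ((1/4)*sqrt(7))*i: a pole of order 1; residue (3439692/669185) - ((1287756/425845)*sqrt(7))*i.

Denominator factor (ν**2 + 3*ν/2 + 1): discriminant -7/4, complex-conjugate roots (-3/4) + ((1/4)*sqrt(7))*i and (-3/4) - ((1/4)*sqrt(7))*i; poles of order 1, moduli 1 and 1.
Denominator factor (ν + 5/3)^3: pole of order 3 at -5/3, modulus 5/3.
The radius of convergence is the smallest modulus among the singular points: 1.
At the order-3 pole -5/3 set g(ν) = (ν - (-5/3))^3*f(ν) = (-2*ν**2/5 + 17*ν - 38/33)/(ν**2 + 3*ν/2 + 1).
Order-3 pole: residue = g''(a)/2; g''(-5/3) = -13758768/669185, so the residue is -6879384/669185.
The factor ν**2 + 3*ν/2 + 1 splits as (ν - a)(ν - a') with a = (-3/4) - ((1/4)*sqrt(7))*i, a' = (-3/4) + ((1/4)*sqrt(7))*i. At the order-1 pole a set g(ν) = (ν - a)*f(ν) = [(-2*ν**2/5 + 17*ν - 38/33)/(ν + 5/3)**3] / (ν - a').
Simple pole: residue = g(a) at a = (-3/4) - ((1/4)*sqrt(7))*i, which is (3439692/669185) + ((1287756/425845)*sqrt(7))*i.
The factor ν**2 + 3*ν/2 + 1 splits as (ν - a)(ν - a') with a = (-3/4) + ((1/4)*sqrt(7))*i, a' = (-3/4) - ((1/4)*sqrt(7))*i. At the order-1 pole a set g(ν) = (ν - a)*f(ν) = [(-2*ν**2/5 + 17*ν - 38/33)/(ν + 5/3)**3] / (ν - a').
Simple pole: residue = g(a) at a = (-3/4) + ((1/4)*sqrt(7))*i, which is (3439692/669185) - ((1287756/425845)*sqrt(7))*i.
List the singular points by increasing real part (a conjugate pair: the negative imaginary part first).


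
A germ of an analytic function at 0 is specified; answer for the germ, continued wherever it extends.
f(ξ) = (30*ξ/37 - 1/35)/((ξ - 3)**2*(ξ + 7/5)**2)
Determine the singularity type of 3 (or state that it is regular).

The point is a pole of order 2.

The denominator factor ξ - 3 vanishes at 3 and appears to the power 2; the numerator there equals 3113/1295, nonzero, and no other factor vanishes.
Hence a pole whose order is the multiplicity, 2.


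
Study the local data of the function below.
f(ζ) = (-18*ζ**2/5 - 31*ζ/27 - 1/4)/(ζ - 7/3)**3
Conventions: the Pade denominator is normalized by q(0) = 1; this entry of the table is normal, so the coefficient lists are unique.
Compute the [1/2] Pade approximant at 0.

Taylor coefficients needed (expand at 0): a_0 = 27/1372, a_1 = 1111/9604, a_2 = 70803/168070, a_3 = 564057/1176490.
Write the denominator as Q(ζ) = 1 + q1*ζ + q2*ζ^2. Requiring Q*f - P = O(ζ^4) with deg P <= 1 kills the coefficients of ζ^2..ζ^3 in Q*f:
  ζ^2: a_2 + q1*a_1 + q2*a_0 = 0, i.e. 70803/168070 + (1111/9604)*q1 + (27/1372)*q2 = 0.
  ζ^3: a_3 + q1*a_2 + q2*a_1 = 0, i.e. 564057/1176490 + (70803/168070)*q1 + (1111/9604)*q2 = 0.
Solving this linear system: q1 = -126865188/16437701, q2 = 13785585966/575319535.
The numerator is Q*f truncated at degree 1: P0 = a_0 = 27/1372; P1 = a_1 + q1*a_0 = -816462103/22552525772.

The Pade approximant has numerator coefficients [27/1372, -816462103/22552525772]; denominator coefficients [1, -126865188/16437701, 13785585966/575319535].


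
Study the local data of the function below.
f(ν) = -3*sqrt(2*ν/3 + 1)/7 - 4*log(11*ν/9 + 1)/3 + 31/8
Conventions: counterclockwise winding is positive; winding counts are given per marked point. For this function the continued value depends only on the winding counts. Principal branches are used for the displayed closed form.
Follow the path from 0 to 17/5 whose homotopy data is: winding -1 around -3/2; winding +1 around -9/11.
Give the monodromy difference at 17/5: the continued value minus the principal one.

Continued minus principal equals ((2/5)*sqrt(15)) - ((8/3)*pi)*i.

The rational part is single-valued and drops out of the difference; each branch term changes only by its own monodromy.
(-3/7)*sqrt(1 - ν/(-3/2)): winding -1 is odd, the square root flips sign, contributing -2*(-3/7)*sqrt(1 - (17/5)/(-3/2)) = -2*(-3/7)*sqrt(49/15) = (2/5)*sqrt(15).
(-4/3)*log(1 - ν/(-9/11)): each positive loop around -9/11 adds 2*pi*i to the log, so winding +1 contributes (-4/3)*(1)*2*pi*i = -(8/3)*pi*i.
Summing the contributions at ν = 17/5 gives ((2/5)*sqrt(15)) - ((8/3)*pi)*i.


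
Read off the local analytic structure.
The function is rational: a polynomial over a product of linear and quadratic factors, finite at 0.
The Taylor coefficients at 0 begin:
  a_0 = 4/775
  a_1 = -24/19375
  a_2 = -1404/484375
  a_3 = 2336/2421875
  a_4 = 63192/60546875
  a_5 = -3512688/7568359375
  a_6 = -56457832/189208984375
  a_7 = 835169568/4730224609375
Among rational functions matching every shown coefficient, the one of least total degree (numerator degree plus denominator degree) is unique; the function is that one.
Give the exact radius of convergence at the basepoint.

The radius of convergence is sqrt(5).

No rational of total degree below 6 reproduces all 8 coefficients; solving the [0/6] Pade equations on them gives f(ζ) = 20/(31*(ζ**2 + 2*ζ/5 + 5)**3), whose expansion matches every shown term.
Denominator factor (ζ**2 + 2*ζ/5 + 5)^3: discriminant -496/25, complex-conjugate roots (-1/5) + ((2/5)*sqrt(31))*i and (-1/5) - ((2/5)*sqrt(31))*i; poles of order 3, moduli sqrt(5) and sqrt(5).
The radius of convergence is the smallest modulus among the singular points: sqrt(5).


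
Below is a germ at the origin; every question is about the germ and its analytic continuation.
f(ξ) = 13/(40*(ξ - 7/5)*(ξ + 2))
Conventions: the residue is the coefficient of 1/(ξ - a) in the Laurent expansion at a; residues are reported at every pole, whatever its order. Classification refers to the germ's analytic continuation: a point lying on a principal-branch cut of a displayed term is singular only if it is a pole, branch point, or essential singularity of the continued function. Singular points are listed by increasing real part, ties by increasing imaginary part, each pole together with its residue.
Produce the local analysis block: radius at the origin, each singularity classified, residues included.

Radius of convergence at 0: 7/5.
At -2: a pole of order 1; residue -13/136.
At 7/5: a pole of order 1; residue 13/136.

Denominator factor (ξ + 2): pole of order 1 at -2, modulus 2.
Denominator factor (ξ - 7/5): pole of order 1 at 7/5, modulus 7/5.
The radius of convergence is the smallest modulus among the singular points: 7/5.
At the order-1 pole -2 set g(ξ) = (ξ - (-2))*f(ξ) = 13/(40*(ξ - 7/5)).
Simple pole: residue = g(a) at a = -2, which is -13/136.
At the order-1 pole 7/5 set g(ξ) = (ξ - (7/5))*f(ξ) = 13/(40*(ξ + 2)).
Simple pole: residue = g(a) at a = 7/5, which is 13/136.
List the singular points by increasing real part (a conjugate pair: the negative imaginary part first).


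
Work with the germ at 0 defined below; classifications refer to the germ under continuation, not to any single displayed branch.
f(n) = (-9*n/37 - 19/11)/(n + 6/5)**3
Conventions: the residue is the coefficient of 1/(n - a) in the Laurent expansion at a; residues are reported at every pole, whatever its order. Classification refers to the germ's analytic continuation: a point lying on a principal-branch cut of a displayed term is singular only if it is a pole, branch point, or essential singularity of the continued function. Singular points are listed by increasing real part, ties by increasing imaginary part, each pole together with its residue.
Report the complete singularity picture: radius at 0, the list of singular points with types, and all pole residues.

Denominator factor (n + 6/5)^3: pole of order 3 at -6/5, modulus 6/5.
The radius of convergence is the smallest modulus among the singular points: 6/5.
At the order-3 pole -6/5 set g(n) = (n - (-6/5))^3*f(n) = -9*n/37 - 19/11.
Order-3 pole: residue = g''(a)/2; g''(-6/5) = 0, so the residue is 0.

Radius of convergence at 0: 6/5.
At -6/5: a pole of order 3; residue 0.


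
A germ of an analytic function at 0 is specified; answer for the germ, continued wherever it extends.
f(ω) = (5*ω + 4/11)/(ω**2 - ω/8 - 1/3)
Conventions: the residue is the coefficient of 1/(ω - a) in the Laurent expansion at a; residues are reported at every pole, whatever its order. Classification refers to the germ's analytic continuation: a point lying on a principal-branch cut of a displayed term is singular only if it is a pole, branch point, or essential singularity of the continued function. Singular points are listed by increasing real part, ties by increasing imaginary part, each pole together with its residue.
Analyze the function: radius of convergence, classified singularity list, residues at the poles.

Denominator factor (ω**2 - ω/8 - 1/3): discriminant 259/192, real irrational roots 1/16 + (1/48)*sqrt(777) and 1/16 - (1/48)*sqrt(777); poles of order 1, moduli 1/16 + (1/48)*sqrt(777) and -1/16 + (1/48)*sqrt(777).
The radius of convergence is the smallest modulus among the singular points: -1/16 + (1/48)*sqrt(777).
The factor ω**2 - ω/8 - 1/3 splits as (ω - a)(ω - a') with a = 1/16 - (1/48)*sqrt(777), a' = 1/16 + (1/48)*sqrt(777). At the order-1 pole a set g(ω) = (ω - a)*f(ω) = [5*ω + 4/11] / (ω - a').
Simple pole: residue = g(a) at a = 1/16 - (1/48)*sqrt(777), which is 5/2 - (17/814)*sqrt(777).
The factor ω**2 - ω/8 - 1/3 splits as (ω - a)(ω - a') with a = 1/16 + (1/48)*sqrt(777), a' = 1/16 - (1/48)*sqrt(777). At the order-1 pole a set g(ω) = (ω - a)*f(ω) = [5*ω + 4/11] / (ω - a').
Simple pole: residue = g(a) at a = 1/16 + (1/48)*sqrt(777), which is 5/2 + (17/814)*sqrt(777).
List the singular points by increasing real part (a conjugate pair: the negative imaginary part first).

Radius of convergence at 0: -1/16 + (1/48)*sqrt(777).
At 1/16 - (1/48)*sqrt(777): a pole of order 1; residue 5/2 - (17/814)*sqrt(777).
At 1/16 + (1/48)*sqrt(777): a pole of order 1; residue 5/2 + (17/814)*sqrt(777).


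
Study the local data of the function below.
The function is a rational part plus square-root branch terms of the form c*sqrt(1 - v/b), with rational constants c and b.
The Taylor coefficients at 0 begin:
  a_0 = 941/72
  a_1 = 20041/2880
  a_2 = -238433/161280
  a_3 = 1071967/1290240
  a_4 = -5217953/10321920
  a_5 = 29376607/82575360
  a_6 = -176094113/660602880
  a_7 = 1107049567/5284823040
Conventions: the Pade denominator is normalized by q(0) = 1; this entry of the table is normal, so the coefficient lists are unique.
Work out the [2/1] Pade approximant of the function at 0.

The Pade approximant has numerator coefficients [941/72, 10493633/733640, 4996407/2054192]; denominator coefficients [1, 82459/146728].

Taylor coefficients needed (read off): a_0 = 941/72, a_1 = 20041/2880, a_2 = -238433/161280, a_3 = 1071967/1290240.
Write the denominator as Q(v) = 1 + q1*v. Requiring Q*f - P = O(v^4) with deg P <= 2 kills the coefficients of v^3..v^3 in Q*f:
  v^3: a_3 + q1*a_2 = 0, i.e. 1071967/1290240 + (-238433/161280)*q1 = 0.
Solving this linear system: q1 = 82459/146728.
The numerator is Q*f truncated at degree 2: P0 = a_0 = 941/72; P1 = a_1 + q1*a_0 = 10493633/733640; P2 = a_2 + q1*a_1 = 4996407/2054192.


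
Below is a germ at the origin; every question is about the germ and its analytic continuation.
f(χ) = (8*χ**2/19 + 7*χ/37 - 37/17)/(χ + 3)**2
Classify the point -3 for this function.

The point is a pole of order 2.

The denominator factor χ + 3 vanishes at -3 and appears to the power 2; the numerator there equals 12494/11951, nonzero, and no other factor vanishes.
Hence a pole whose order is the multiplicity, 2.


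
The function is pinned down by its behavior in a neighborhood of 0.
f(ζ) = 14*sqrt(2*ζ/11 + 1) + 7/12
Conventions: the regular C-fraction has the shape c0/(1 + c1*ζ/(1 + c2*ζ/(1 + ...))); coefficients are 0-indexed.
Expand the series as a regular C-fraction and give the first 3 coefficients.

Taylor coefficients (expand at 0): a_0 = 175/12, a_1 = 14/11, a_2 = -7/121.
c0 = a_0 = 175/12. Peel one level at a time: if S = 1 + c*ζ/S' with S'(0) = 1, then c is the ζ-coefficient of S and S' = c*ζ/(S - 1).
S_1 = c0/f = 1 + (-24/275)*ζ + (876/75625)*ζ^2 + ...; c1 = -24/275.
S_2 = c1*ζ/(S_1 - 1) = 1 + (73/550)*ζ + ...; c2 = 73/550.

The regular C-fraction coefficients are [175/12, -24/275, 73/550].


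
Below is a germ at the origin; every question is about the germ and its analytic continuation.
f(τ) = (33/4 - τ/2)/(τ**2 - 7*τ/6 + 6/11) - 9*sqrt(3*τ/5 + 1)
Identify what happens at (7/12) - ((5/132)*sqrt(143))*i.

The point is a pole of order 1.

The denominator factor τ**2 - 7*τ/6 + 6/11 vanishes at (7/12) - ((5/132)*sqrt(143))*i and appears to the power 1; the numerator there equals (191/24) + ((5/264)*sqrt(143))*i, nonzero, and no other factor vanishes.
The branch terms are analytic at this point.
Hence a pole whose order is the multiplicity, 1.


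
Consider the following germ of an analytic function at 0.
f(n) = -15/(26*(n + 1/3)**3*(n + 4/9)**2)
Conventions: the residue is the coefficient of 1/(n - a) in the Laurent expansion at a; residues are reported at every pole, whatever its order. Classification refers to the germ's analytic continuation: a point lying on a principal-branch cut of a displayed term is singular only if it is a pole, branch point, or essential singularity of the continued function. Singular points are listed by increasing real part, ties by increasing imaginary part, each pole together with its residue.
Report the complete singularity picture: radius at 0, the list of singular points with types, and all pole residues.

Denominator factor (n + 1/3)^3: pole of order 3 at -1/3, modulus 1/3.
Denominator factor (n + 4/9)^2: pole of order 2 at -4/9, modulus 4/9.
The radius of convergence is the smallest modulus among the singular points: 1/3.
At the order-2 pole -4/9 set g(n) = (n - (-4/9))^2*f(n) = -15/(26*(n + 1/3)**3).
Order-2 pole: residue = g'(a); g'(-4/9) = 295245/26, so the residue is 295245/26.
At the order-3 pole -1/3 set g(n) = (n - (-1/3))^3*f(n) = -15/(26*(n + 4/9)**2).
Order-3 pole: residue = g''(a)/2; g''(-1/3) = -295245/13, so the residue is -295245/26.
List the singular points by increasing real part (a conjugate pair: the negative imaginary part first).

Radius of convergence at 0: 1/3.
At -4/9: a pole of order 2; residue 295245/26.
At -1/3: a pole of order 3; residue -295245/26.


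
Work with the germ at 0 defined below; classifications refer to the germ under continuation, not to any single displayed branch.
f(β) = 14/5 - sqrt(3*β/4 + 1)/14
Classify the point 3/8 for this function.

There is no denominator, hence no pole anywhere.
Branch term sqrt(1 - β/(-4/3)): argument at 3/8 is 41/32, nonzero, so 3/8 is not its branch point (a point on a principal cut is still regular for the continued germ).
So the germ continues analytically to 3/8.

The point is a regular point.


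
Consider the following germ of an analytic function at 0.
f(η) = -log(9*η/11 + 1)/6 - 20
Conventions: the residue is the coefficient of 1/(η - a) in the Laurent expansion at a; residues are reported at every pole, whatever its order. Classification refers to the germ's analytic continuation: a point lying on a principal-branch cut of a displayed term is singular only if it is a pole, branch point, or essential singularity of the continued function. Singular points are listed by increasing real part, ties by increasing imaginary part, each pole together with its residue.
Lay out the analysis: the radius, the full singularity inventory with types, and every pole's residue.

Radius of convergence at 0: 11/9.
At -11/9: a logarithmic branch point.

Branch term (-1/6)*log(1 - η/(-11/9)): its argument vanishes at η = -11/9, a logarithmic branch point, modulus 11/9.
The radius of convergence is the smallest modulus among the singular points: 11/9.


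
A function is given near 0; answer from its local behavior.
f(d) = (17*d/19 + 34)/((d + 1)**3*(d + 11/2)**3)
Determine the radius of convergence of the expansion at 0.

The radius of convergence is 1.

Denominator factor (d + 1)^3: pole of order 3 at -1, modulus 1.
Denominator factor (d + 11/2)^3: pole of order 3 at -11/2, modulus 11/2.
The radius of convergence is the smallest modulus among the singular points: 1.


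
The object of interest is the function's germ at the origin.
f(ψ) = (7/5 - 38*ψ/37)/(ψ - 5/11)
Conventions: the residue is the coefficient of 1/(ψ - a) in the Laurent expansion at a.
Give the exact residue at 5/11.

At the order-1 pole 5/11 set g(ψ) = (ψ - (5/11))*f(ψ) = 7/5 - 38*ψ/37.
Simple pole: residue = g(a) at a = 5/11, which is 1899/2035.

The residue is 1899/2035.


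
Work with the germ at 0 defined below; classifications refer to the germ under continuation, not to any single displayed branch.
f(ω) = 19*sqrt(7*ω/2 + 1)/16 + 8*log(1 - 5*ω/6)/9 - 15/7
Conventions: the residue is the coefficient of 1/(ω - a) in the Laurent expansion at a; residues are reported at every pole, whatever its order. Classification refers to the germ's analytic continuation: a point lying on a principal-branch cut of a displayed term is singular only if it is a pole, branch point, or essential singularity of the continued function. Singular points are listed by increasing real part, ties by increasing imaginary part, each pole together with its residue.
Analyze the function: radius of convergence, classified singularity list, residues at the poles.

Radius of convergence at 0: 2/7.
At -2/7: an algebraic (square-root) branch point.
At 6/5: a logarithmic branch point.

Branch term (19/16)*sqrt(1 - ω/(-2/7)): its argument vanishes at ω = -2/7, a square-root branch point, modulus 2/7.
Branch term (8/9)*log(1 - ω/(6/5)): its argument vanishes at ω = 6/5, a logarithmic branch point, modulus 6/5.
The radius of convergence is the smallest modulus among the singular points: 2/7.
List the singular points by increasing real part (a conjugate pair: the negative imaginary part first).


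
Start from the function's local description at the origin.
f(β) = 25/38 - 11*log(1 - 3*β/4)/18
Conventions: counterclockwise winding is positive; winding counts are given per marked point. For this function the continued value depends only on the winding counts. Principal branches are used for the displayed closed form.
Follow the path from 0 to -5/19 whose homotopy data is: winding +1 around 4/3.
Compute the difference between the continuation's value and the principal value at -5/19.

Continued minus principal equals -(11/9)*pi*i.

The rational part is single-valued and drops out of the difference; each branch term changes only by its own monodromy.
(-11/18)*log(1 - β/(4/3)): each positive loop around 4/3 adds 2*pi*i to the log, so winding +1 contributes (-11/18)*(1)*2*pi*i = -(11/9)*pi*i.
Summing the contributions at β = -5/19 gives -(11/9)*pi*i.


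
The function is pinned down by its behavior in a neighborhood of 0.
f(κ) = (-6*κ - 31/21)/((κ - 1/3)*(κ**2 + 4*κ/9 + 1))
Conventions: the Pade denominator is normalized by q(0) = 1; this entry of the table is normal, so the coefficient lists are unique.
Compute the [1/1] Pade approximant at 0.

Taylor coefficients needed (expand at 0): a_0 = 31/7, a_1 = 1847/63, a_2 = 43318/567.
Write the denominator as Q(κ) = 1 + q1*κ. Requiring Q*f - P = O(κ^3) with deg P <= 1 kills the coefficients of κ^2..κ^2 in Q*f:
  κ^2: a_2 + q1*a_1 = 0, i.e. 43318/567 + (1847/63)*q1 = 0.
Solving this linear system: q1 = -43318/16623.
The numerator is Q*f truncated at degree 1: P0 = a_0 = 31/7; P1 = a_1 + q1*a_0 = 229839/12929.

The Pade approximant has numerator coefficients [31/7, 229839/12929]; denominator coefficients [1, -43318/16623].


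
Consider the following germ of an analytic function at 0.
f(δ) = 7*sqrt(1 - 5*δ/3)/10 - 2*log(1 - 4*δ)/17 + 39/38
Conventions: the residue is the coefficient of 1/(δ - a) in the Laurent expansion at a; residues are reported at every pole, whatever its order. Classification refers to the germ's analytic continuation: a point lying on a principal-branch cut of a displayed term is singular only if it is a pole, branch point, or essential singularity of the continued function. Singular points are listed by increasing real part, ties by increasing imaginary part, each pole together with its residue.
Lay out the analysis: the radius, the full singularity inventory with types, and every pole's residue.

Branch term (7/10)*sqrt(1 - δ/(3/5)): its argument vanishes at δ = 3/5, a square-root branch point, modulus 3/5.
Branch term (-2/17)*log(1 - δ/(1/4)): its argument vanishes at δ = 1/4, a logarithmic branch point, modulus 1/4.
The radius of convergence is the smallest modulus among the singular points: 1/4.
List the singular points by increasing real part (a conjugate pair: the negative imaginary part first).

Radius of convergence at 0: 1/4.
At 1/4: a logarithmic branch point.
At 3/5: an algebraic (square-root) branch point.


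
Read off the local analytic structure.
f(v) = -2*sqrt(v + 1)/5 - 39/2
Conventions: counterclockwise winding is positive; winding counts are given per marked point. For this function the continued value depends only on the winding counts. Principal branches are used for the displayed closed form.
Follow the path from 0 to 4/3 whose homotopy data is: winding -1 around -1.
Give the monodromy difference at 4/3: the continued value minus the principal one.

Continued minus principal equals (4/15)*sqrt(21).

The rational part is single-valued and drops out of the difference; each branch term changes only by its own monodromy.
(-2/5)*sqrt(1 - v/(-1)): winding -1 is odd, the square root flips sign, contributing -2*(-2/5)*sqrt(1 - (4/3)/(-1)) = -2*(-2/5)*sqrt(7/3) = (4/15)*sqrt(21).
Summing the contributions at v = 4/3 gives (4/15)*sqrt(21).


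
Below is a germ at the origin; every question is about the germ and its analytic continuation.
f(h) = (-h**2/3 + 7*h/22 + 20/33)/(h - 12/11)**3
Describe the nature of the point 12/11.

The denominator factor h - 12/11 vanishes at 12/11 and appears to the power 3; the numerator there equals 202/363, nonzero, and no other factor vanishes.
Hence a pole whose order is the multiplicity, 3.

The point is a pole of order 3.


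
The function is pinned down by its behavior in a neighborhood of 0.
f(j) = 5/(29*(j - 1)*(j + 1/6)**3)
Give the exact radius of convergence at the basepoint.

Denominator factor (j - 1): pole of order 1 at 1, modulus 1.
Denominator factor (j + 1/6)^3: pole of order 3 at -1/6, modulus 1/6.
The radius of convergence is the smallest modulus among the singular points: 1/6.

The radius of convergence is 1/6.


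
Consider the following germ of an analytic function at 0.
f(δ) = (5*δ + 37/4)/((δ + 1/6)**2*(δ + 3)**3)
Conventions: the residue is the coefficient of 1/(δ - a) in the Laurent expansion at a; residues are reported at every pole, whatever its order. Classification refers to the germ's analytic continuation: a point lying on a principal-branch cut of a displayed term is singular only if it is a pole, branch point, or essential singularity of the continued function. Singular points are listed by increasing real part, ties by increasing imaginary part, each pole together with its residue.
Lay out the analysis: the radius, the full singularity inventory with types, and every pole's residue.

Radius of convergence at 0: 1/6.
At -3: a pole of order 3; residue 14364/83521.
At -1/6: a pole of order 2; residue -14364/83521.

Denominator factor (δ + 1/6)^2: pole of order 2 at -1/6, modulus 1/6.
Denominator factor (δ + 3)^3: pole of order 3 at -3, modulus 3.
The radius of convergence is the smallest modulus among the singular points: 1/6.
At the order-3 pole -3 set g(δ) = (δ - (-3))^3*f(δ) = (5*δ + 37/4)/(δ + 1/6)**2.
Order-3 pole: residue = g''(a)/2; g''(-3) = 28728/83521, so the residue is 14364/83521.
At the order-2 pole -1/6 set g(δ) = (δ - (-1/6))^2*f(δ) = (5*δ + 37/4)/(δ + 3)**3.
Order-2 pole: residue = g'(a); g'(-1/6) = -14364/83521, so the residue is -14364/83521.
List the singular points by increasing real part (a conjugate pair: the negative imaginary part first).


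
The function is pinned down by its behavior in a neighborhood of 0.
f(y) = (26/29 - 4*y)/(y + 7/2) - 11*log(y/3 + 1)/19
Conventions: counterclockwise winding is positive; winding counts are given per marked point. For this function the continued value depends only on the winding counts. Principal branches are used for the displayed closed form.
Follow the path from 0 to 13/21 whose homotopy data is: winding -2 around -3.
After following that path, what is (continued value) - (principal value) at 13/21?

The rational part is single-valued and drops out of the difference; each branch term changes only by its own monodromy.
(-11/19)*log(1 - y/(-3)): each positive loop around -3 adds 2*pi*i to the log, so winding -2 contributes (-11/19)*(-2)*2*pi*i = (44/19)*pi*i.
Summing the contributions at y = 13/21 gives (44/19)*pi*i.

Continued minus principal equals (44/19)*pi*i.


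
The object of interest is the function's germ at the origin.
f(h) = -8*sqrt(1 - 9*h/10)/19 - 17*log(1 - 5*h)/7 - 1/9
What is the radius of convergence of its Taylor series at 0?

Branch term (-17/7)*log(1 - h/(1/5)): its argument vanishes at h = 1/5, a logarithmic branch point, modulus 1/5.
Branch term (-8/19)*sqrt(1 - h/(10/9)): its argument vanishes at h = 10/9, a square-root branch point, modulus 10/9.
The radius of convergence is the smallest modulus among the singular points: 1/5.

The radius of convergence is 1/5.


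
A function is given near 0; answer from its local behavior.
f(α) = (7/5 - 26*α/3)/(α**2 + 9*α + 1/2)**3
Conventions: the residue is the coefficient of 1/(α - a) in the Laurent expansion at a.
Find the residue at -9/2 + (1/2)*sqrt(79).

The residue is (1212/2465195)*sqrt(79).

The factor α**2 + 9*α + 1/2 splits as (α - a)(α - a') with a = -9/2 + (1/2)*sqrt(79), a' = -9/2 - (1/2)*sqrt(79). At the order-3 pole a set g(α) = (α - a)^3*f(α) = [7/5 - 26*α/3] / (α - a')^3.
Order-3 pole: residue = g''(a)/2; g''(-9/2 + (1/2)*sqrt(79)) = (2424/2465195)*sqrt(79), so the residue is (1212/2465195)*sqrt(79).


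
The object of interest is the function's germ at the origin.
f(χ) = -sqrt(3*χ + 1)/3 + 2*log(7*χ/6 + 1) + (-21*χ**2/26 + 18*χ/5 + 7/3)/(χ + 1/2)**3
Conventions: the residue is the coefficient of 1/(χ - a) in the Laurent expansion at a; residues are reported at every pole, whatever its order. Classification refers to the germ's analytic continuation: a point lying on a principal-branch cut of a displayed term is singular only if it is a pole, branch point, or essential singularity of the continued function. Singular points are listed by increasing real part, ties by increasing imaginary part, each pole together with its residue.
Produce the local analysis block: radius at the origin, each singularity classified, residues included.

Denominator factor (χ + 1/2)^3: pole of order 3 at -1/2, modulus 1/2.
Branch term (-1/3)*sqrt(1 - χ/(-1/3)): its argument vanishes at χ = -1/3, a square-root branch point, modulus 1/3.
Branch term (2)*log(1 - χ/(-6/7)): its argument vanishes at χ = -6/7, a logarithmic branch point, modulus 6/7.
The radius of convergence is the smallest modulus among the singular points: 1/3.
The branch terms are analytic at -1/2 and contribute nothing to the residue; only the rational part matters.
At the order-3 pole -1/2 set g(χ) = (χ - (-1/2))^3*(rational part) = -21*χ**2/26 + 18*χ/5 + 7/3.
Order-3 pole: residue = g''(a)/2; g''(-1/2) = -21/13, so the residue is -21/26.
List the singular points by increasing real part (a conjugate pair: the negative imaginary part first).

Radius of convergence at 0: 1/3.
At -6/7: a logarithmic branch point.
At -1/2: a pole of order 3; residue -21/26.
At -1/3: an algebraic (square-root) branch point.


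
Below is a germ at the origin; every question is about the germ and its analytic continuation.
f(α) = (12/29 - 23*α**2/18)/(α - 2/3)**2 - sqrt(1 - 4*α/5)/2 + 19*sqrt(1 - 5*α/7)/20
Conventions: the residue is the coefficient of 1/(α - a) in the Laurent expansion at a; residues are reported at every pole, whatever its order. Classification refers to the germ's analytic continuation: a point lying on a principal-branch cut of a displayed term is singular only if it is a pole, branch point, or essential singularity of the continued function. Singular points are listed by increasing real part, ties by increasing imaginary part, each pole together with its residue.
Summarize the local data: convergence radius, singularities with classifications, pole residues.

Radius of convergence at 0: 2/3.
At 2/3: a pole of order 2; residue -46/27.
At 5/4: an algebraic (square-root) branch point.
At 7/5: an algebraic (square-root) branch point.

Denominator factor (α - 2/3)^2: pole of order 2 at 2/3, modulus 2/3.
Branch term (19/20)*sqrt(1 - α/(7/5)): its argument vanishes at α = 7/5, a square-root branch point, modulus 7/5.
Branch term (-1/2)*sqrt(1 - α/(5/4)): its argument vanishes at α = 5/4, a square-root branch point, modulus 5/4.
The radius of convergence is the smallest modulus among the singular points: 2/3.
The branch terms are analytic at 2/3 and contribute nothing to the residue; only the rational part matters.
At the order-2 pole 2/3 set g(α) = (α - (2/3))^2*(rational part) = 12/29 - 23*α**2/18.
Order-2 pole: residue = g'(a); g'(2/3) = -46/27, so the residue is -46/27.
List the singular points by increasing real part (a conjugate pair: the negative imaginary part first).


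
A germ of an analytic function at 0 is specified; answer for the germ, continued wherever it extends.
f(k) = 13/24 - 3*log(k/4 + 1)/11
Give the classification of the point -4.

The point is a logarithmic branch point.

The term (-3/11)*log(1 - k/(-4)) has argument 1 - -4/(-4) = 0 at -4: a logarithmic (infinitely-sheeted) branch point; the remaining terms are analytic or single-valued there.


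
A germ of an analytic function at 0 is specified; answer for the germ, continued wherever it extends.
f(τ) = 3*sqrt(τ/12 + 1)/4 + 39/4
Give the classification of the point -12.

The point is an algebraic (square-root) branch point.

The term (3/4)*sqrt(1 - τ/(-12)) has argument 1 - -12/(-12) = 0 at -12: a square-root (algebraic, two-sheeted) branch point; the remaining terms are analytic or single-valued there.


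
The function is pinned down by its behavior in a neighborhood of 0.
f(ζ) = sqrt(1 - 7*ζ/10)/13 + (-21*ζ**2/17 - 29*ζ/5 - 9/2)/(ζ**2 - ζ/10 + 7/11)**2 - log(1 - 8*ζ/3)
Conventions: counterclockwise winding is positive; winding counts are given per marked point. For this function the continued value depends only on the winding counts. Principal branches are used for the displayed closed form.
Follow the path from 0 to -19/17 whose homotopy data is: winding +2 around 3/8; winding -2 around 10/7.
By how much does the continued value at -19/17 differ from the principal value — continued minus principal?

Continued minus principal equals -(4)*pi*i.

The rational part is single-valued and drops out of the difference; each branch term changes only by its own monodromy.
(1/13)*sqrt(1 - ζ/(10/7)): winding -2 is even, the square root returns to the same sheet, contribution 0.
(-1)*log(1 - ζ/(3/8)): each positive loop around 3/8 adds 2*pi*i to the log, so winding +2 contributes (-1)*(2)*2*pi*i = -(4)*pi*i.
Summing the contributions at ζ = -19/17 gives -(4)*pi*i.


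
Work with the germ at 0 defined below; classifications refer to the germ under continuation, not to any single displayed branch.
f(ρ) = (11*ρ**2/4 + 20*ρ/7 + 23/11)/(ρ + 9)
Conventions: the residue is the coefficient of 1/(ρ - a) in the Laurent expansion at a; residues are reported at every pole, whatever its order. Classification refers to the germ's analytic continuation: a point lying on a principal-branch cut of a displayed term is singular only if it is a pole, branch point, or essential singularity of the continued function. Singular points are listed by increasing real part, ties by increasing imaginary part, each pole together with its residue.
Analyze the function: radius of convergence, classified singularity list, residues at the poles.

Denominator factor (ρ + 9): pole of order 1 at -9, modulus 9.
The radius of convergence is the smallest modulus among the singular points: 9.
At the order-1 pole -9 set g(ρ) = (ρ - (-9))*f(ρ) = 11*ρ**2/4 + 20*ρ/7 + 23/11.
Simple pole: residue = g(a) at a = -9, which is 61331/308.

Radius of convergence at 0: 9.
At -9: a pole of order 1; residue 61331/308.


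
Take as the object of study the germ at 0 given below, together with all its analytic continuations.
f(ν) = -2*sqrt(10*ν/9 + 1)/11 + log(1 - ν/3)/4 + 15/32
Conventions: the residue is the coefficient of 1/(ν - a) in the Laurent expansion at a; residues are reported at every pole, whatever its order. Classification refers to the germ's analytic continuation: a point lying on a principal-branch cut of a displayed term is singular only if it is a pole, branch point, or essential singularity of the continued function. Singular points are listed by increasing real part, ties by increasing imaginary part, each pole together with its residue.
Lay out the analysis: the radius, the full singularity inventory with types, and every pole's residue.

Branch term (1/4)*log(1 - ν/(3)): its argument vanishes at ν = 3, a logarithmic branch point, modulus 3.
Branch term (-2/11)*sqrt(1 - ν/(-9/10)): its argument vanishes at ν = -9/10, a square-root branch point, modulus 9/10.
The radius of convergence is the smallest modulus among the singular points: 9/10.
List the singular points by increasing real part (a conjugate pair: the negative imaginary part first).

Radius of convergence at 0: 9/10.
At -9/10: an algebraic (square-root) branch point.
At 3: a logarithmic branch point.


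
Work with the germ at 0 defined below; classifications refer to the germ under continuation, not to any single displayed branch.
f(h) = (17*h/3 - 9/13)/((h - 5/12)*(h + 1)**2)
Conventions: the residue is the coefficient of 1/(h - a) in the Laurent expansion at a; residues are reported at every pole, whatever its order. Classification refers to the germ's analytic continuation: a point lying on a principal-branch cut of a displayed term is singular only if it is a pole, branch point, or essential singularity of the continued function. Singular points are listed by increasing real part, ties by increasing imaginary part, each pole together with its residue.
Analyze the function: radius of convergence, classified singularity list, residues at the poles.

Denominator factor (h + 1)^2: pole of order 2 at -1, modulus 1.
Denominator factor (h - 5/12): pole of order 1 at 5/12, modulus 5/12.
The radius of convergence is the smallest modulus among the singular points: 5/12.
At the order-2 pole -1 set g(h) = (h - (-1))^2*f(h) = (17*h/3 - 9/13)/(h - 5/12).
Order-2 pole: residue = g'(a); g'(-1) = -3124/3757, so the residue is -3124/3757.
At the order-1 pole 5/12 set g(h) = (h - (5/12))*f(h) = (17*h/3 - 9/13)/(h + 1)**2.
Simple pole: residue = g(a) at a = 5/12, which is 3124/3757.
List the singular points by increasing real part (a conjugate pair: the negative imaginary part first).

Radius of convergence at 0: 5/12.
At -1: a pole of order 2; residue -3124/3757.
At 5/12: a pole of order 1; residue 3124/3757.


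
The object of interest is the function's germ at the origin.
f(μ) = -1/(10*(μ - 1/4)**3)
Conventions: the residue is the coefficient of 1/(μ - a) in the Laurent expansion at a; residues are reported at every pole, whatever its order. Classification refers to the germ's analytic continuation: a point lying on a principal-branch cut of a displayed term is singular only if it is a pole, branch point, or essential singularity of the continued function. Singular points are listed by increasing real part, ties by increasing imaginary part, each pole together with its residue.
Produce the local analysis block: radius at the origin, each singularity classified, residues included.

Radius of convergence at 0: 1/4.
At 1/4: a pole of order 3; residue 0.

Denominator factor (μ - 1/4)^3: pole of order 3 at 1/4, modulus 1/4.
The radius of convergence is the smallest modulus among the singular points: 1/4.
At the order-3 pole 1/4 set g(μ) = (μ - (1/4))^3*f(μ) = -1/10.
Order-3 pole: residue = g''(a)/2; g''(1/4) = 0, so the residue is 0.


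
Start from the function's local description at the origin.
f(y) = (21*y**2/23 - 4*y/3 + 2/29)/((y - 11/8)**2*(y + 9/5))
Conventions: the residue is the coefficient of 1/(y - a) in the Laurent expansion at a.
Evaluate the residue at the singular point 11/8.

The residue is 4030625/10758043.

At the order-2 pole 11/8 set g(y) = (y - (11/8))^2*f(y) = (21*y**2/23 - 4*y/3 + 2/29)/(y + 9/5).
Order-2 pole: residue = g'(a); g'(11/8) = 4030625/10758043, so the residue is 4030625/10758043.


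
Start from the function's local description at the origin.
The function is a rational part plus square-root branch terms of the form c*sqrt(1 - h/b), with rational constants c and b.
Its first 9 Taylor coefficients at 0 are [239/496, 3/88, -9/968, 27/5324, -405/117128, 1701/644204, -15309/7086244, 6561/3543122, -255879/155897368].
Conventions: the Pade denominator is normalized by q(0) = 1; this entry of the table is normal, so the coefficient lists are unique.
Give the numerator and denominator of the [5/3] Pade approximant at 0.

Taylor coefficients needed (read off): a_0 = 239/496, a_1 = 3/88, a_2 = -9/968, a_3 = 27/5324, a_4 = -405/117128, a_5 = 1701/644204, a_6 = -15309/7086244, a_7 = 6561/3543122, a_8 = -255879/155897368.
Write the denominator as Q(h) = 1 + q1*h + q2*h^2 + q3*h^3. Requiring Q*f - P = O(h^9) with deg P <= 5 kills the coefficients of h^6..h^8 in Q*f:
  h^6: a_6 + q1*a_5 + q2*a_4 + q3*a_3 = 0, i.e. -15309/7086244 + (1701/644204)*q1 + (-405/117128)*q2 + (27/5324)*q3 = 0.
  h^7: a_7 + q1*a_6 + q2*a_5 + q3*a_4 = 0, i.e. 6561/3543122 + (-15309/7086244)*q1 + (1701/644204)*q2 + (-405/117128)*q3 = 0.
  h^8: a_8 + q1*a_7 + q2*a_6 + q3*a_5 = 0, i.e. -255879/155897368 + (6561/3543122)*q1 + (-15309/7086244)*q2 + (1701/644204)*q3 = 0.
Solving this linear system: q1 = 81/44, q2 = 243/242, q3 = 405/2662.
The numerator is Q*f truncated at degree 5: P0 = a_0 = 239/496; P1 = a_1 + q1*a_0 = 20103/21824; P2 = a_2 + q1*a_1 + q2*a_0 = 32247/60016; P3 = a_3 + q1*a_2 + q2*a_1 + q3*a_0 = 63045/660176; P4 = a_4 + q1*a_3 + q2*a_2 + q3*a_1 = 405/234256; P5 = a_5 + q1*a_4 + q2*a_3 + q3*a_2 = -243/5153632.

The Pade approximant has numerator coefficients [239/496, 20103/21824, 32247/60016, 63045/660176, 405/234256, -243/5153632]; denominator coefficients [1, 81/44, 243/242, 405/2662].
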